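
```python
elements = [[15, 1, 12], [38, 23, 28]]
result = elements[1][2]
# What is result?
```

Trace:
`elements = [[15, 1, 12], [38, 23, 28]]` → elements = [[15, 1, 12], [38, 23, 28]]
`result = elements[1][2]` → result = 28
So result = 28

Answer: 28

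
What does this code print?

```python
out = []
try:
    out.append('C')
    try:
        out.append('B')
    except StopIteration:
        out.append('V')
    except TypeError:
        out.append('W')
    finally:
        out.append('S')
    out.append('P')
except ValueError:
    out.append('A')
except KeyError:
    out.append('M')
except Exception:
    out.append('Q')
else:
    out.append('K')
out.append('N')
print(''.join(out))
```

Execution trace: 'C' (try body) → 'B' (inner try body, no exception) → 'S' (inner finally) → 'P' (try body, no exception) → 'K' (else) → 'N' (after the try/except). Output: CBSPKN

Answer: CBSPKN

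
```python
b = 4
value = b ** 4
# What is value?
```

Trace:
`b = 4` → b = 4
`value = b ** 4` → value = 256
So value = 256

Answer: 256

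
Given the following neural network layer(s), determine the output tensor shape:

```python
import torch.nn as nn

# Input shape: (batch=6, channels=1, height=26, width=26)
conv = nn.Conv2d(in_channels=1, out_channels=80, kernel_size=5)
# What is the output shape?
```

Input: (6, 1, 26, 26) -> Output: (6, 80, 22, 22)

Answer: (6, 80, 22, 22)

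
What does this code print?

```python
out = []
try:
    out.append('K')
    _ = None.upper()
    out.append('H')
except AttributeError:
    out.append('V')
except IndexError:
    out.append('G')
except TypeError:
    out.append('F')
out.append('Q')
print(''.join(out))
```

Execution trace: 'K' (try body) → 'V' (except AttributeError) → 'Q' (after the try/except). Output: KVQ

Answer: KVQ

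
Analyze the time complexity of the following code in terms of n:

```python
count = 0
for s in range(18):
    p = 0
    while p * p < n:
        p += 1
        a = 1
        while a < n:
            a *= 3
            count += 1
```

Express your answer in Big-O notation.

Each loop level contributes: 1 × √n × log n. Multiplying the contributions gives O(√n log n).

Answer: O(√n log n)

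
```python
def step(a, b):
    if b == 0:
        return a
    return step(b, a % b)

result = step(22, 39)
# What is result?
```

step(22, 39) -> step(39, 22) -> step(22, 17) -> step(17, 5) -> step(5, 2) -> step(2, 1) -> step(1, 0) -> 1

Answer: 1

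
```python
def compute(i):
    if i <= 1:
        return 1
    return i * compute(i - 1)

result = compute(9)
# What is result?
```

compute(9) = 9 * 8 * 7 * 6 * 5 * 4 * 3 * 2 * 1 = 362880

Answer: 362880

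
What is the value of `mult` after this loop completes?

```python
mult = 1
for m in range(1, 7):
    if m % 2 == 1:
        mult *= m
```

Product of odd numbers 1 to 6
`mult` takes the values: 1 → 3 → 15

Answer: 15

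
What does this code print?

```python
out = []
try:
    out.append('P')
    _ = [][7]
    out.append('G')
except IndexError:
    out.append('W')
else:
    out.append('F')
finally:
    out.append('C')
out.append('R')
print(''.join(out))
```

Execution trace: 'P' (try body) → 'W' (except IndexError) → 'C' (finally) → 'R' (after the try/except). Output: PWCR

Answer: PWCR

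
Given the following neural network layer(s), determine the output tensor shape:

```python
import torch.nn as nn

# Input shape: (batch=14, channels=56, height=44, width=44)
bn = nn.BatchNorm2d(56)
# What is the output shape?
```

Input: (14, 56, 44, 44) -> Output: (14, 56, 44, 44)

Answer: (14, 56, 44, 44)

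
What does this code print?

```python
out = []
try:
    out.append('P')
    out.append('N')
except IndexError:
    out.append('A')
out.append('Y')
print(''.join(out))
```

Execution trace: 'P' (try body) → 'N' (try body, no exception) → 'Y' (after the try/except). Output: PNY

Answer: PNY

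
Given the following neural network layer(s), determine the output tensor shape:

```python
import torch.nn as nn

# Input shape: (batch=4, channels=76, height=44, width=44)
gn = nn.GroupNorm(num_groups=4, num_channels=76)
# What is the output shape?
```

Input: (4, 76, 44, 44) -> Output: (4, 76, 44, 44)

Answer: (4, 76, 44, 44)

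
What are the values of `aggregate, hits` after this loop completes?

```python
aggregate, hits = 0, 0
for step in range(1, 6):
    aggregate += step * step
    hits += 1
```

Sum of squares and count
`aggregate, hits` takes the values: (0, 0) → (1, 0) → (1, 1) → (5, 1) → (5, 2) → (14, 2) → (14, 3) → (30, 3) → (30, 4) → (55, 4) → (55, 5)

Answer: 55, 5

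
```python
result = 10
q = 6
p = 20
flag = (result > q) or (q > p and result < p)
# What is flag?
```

Trace:
`result = 10` → result = 10
`q = 6` → q = 6
`p = 20` → p = 20
`flag = (result > q) or (q > p and result < p)` → flag = True
So flag = True

Answer: True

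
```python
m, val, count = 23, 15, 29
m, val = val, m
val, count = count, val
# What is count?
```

Trace:
`m, val, count = 23, 15, 29` → m = 23; val = 15; count = 29
`m, val = val, m` → m = 15; val = 23
`val, count = count, val` → val = 29; count = 23
So count = 23

Answer: 23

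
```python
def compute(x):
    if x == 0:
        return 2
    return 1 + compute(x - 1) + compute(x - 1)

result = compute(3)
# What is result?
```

compute(x) = 1 + 2·compute(x-1), compute(0)=2. Closed form: (2+1)·2^3 - 1 = 23.

Answer: 23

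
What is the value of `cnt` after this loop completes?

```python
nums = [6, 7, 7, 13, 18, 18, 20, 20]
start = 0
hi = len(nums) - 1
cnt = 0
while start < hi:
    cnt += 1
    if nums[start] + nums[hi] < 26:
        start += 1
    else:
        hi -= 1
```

Steps to find pair summing to 26
`cnt` takes the values: 0 → 1 → 2 → 3 → 4 → 5 → 6 → 7

Answer: 7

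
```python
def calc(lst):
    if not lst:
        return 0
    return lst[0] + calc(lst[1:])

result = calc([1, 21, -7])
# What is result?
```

1 + 21 + (-7) + 0 = 15

Answer: 15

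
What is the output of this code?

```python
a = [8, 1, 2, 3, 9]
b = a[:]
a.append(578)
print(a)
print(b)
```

Key concept: slice [:] creates copy.
Step by step:
`a = [8, 1, 2, 3, 9]` → a = [8, 1, 2, 3, 9]
`b = a[:]` → b = [8, 1, 2, 3, 9]
`a.append(578)` → a = [8, 1, 2, 3, 9, 578]
`print(a)` → prints [8, 1, 2, 3, 9, 578]
`print(b)` → prints [8, 1, 2, 3, 9]

Answer:
[8, 1, 2, 3, 9, 578]
[8, 1, 2, 3, 9]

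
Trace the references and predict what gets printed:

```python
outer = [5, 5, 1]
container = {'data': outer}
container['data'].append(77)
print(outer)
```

Key concept: dict holds reference to list.
Step by step:
`outer = [5, 5, 1]` → outer = [5, 5, 1]
`container = {'data': outer}` → container = {'data': [5, 5, 1]}
`container['data'].append(77)` → outer = [5, 5, 1, 77]; container = {'data': [5, 5, 1, 77]}
`print(outer)` → prints [5, 5, 1, 77]

Answer: [5, 5, 1, 77]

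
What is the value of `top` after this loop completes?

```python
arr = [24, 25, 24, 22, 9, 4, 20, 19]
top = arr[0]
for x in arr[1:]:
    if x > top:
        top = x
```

Maximum of [24, 25, 24, 22, 9, 4, 20, 19]
`top` takes the values: 24 → 25

Answer: 25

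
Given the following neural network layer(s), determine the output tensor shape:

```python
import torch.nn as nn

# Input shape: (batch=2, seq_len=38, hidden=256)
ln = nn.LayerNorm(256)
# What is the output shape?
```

Input: (2, 38, 256) -> Output: (2, 38, 256)

Answer: (2, 38, 256)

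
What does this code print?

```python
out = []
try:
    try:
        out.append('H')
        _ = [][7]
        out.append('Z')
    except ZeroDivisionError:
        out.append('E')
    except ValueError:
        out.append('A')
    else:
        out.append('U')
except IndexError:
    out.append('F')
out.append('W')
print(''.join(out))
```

Execution trace: 'H' (try body) → 'F' (outer except IndexError) → 'W' (after the try/except). Output: HFW

Answer: HFW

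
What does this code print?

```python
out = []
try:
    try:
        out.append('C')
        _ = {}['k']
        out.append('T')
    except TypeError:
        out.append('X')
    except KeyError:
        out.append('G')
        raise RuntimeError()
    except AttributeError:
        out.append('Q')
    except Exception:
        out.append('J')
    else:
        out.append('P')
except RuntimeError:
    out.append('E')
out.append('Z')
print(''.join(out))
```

Execution trace: 'C' (inner try body) → 'G' (inner except KeyError) → 'E' (outer except RuntimeError) → 'Z' (after the try/except). Output: CGEZ

Answer: CGEZ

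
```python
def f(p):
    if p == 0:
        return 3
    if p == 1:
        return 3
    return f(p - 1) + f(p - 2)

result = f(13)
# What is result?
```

Build up from base cases: f(0)=3, f(1)=3, f(2)=6, f(3)=9, f(4)=15, f(5)=24, f(6)=39, ..., f(13)=1131

Answer: 1131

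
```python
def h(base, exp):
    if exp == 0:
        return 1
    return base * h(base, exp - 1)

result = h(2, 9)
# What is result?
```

h(2, 9) = 2 * 2 * 2 * 2 * 2 * 2 * 2 * 2 * 2 = 512

Answer: 512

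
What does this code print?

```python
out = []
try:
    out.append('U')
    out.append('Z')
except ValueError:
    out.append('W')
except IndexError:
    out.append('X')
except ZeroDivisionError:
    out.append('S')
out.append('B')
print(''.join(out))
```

Execution trace: 'U' (try body) → 'Z' (try body, no exception) → 'B' (after the try/except). Output: UZB

Answer: UZB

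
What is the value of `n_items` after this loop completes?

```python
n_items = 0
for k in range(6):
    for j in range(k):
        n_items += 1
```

Triangle number: 0+1+2+...+5
`n_items` takes the values: 0 → 1 → 2 → 3 → 4 → 5 → 6 → 7 → 8 → 9 → 10 → 11 → 12 → 13 → 14 → 15

Answer: 15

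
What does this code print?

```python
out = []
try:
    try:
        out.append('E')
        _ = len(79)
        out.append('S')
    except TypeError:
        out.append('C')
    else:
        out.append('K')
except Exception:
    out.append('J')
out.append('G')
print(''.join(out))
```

Execution trace: 'E' (inner try body) → 'C' (inner except TypeError) → 'G' (after the try/except). Output: ECG

Answer: ECG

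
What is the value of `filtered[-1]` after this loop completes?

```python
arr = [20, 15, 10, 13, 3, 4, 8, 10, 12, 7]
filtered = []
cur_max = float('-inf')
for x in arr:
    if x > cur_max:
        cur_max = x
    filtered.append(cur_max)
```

Running max ends at 20
`filtered` takes the values: [] → [20] → [20, 20] → [20, 20, 20] → [20, 20, 20, 20] → [20, 20, 20, 20, 20] → [20, 20, 20, 20, 20, 20] → [20, 20, 20, 20, 20, 20, 20] → [20, 20, 20, 20, 20, 20, 20, 20] → [20, 20, 20, 20, 20, 20, 20, 20, 20] → [20, 20, 20, 20, 20, 20, 20, 20, 20, 20]
So `filtered[-1]` = 20

Answer: 20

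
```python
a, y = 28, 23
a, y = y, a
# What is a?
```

Trace:
`a, y = 28, 23` → a = 28; y = 23
`a, y = y, a` → a = 23; y = 28
So a = 23

Answer: 23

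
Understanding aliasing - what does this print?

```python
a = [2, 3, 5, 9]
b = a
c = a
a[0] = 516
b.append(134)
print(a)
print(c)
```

Key concept: multiple aliases.
Step by step:
`a = [2, 3, 5, 9]` → a = [2, 3, 5, 9]
`b = a` → b = [2, 3, 5, 9] (same object as a)
`c = a` → c = [2, 3, 5, 9] (same object as a, b)
`a[0] = 516` → a = [516, 3, 5, 9] (same object as b, c); b = [516, 3, 5, 9] (same object as a, c); c = [516, 3, 5, 9] (same object as a, b)
`b.append(134)` → a = [516, 3, 5, 9, 134] (same object as b, c); b = [516, 3, 5, 9, 134] (same object as a, c); c = [516, 3, 5, 9, 134] (same object as a, b)
`print(a)` → prints [516, 3, 5, 9, 134]
`print(c)` → prints [516, 3, 5, 9, 134]

Answer:
[516, 3, 5, 9, 134]
[516, 3, 5, 9, 134]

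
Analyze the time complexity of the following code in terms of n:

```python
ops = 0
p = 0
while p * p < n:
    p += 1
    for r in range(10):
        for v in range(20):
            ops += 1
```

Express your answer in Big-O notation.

Each loop level contributes: √n × 1 × 1. Multiplying the contributions gives O(√n).

Answer: O(√n)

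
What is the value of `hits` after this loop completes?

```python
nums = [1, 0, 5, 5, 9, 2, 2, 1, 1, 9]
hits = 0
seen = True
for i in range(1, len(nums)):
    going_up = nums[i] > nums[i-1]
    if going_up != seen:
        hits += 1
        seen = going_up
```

Count direction changes in [1, 0, 5, 5, 9, 2, 2, 1, 1, 9]
`hits` takes the values: 0 → 1 → 2 → 3 → 4 → 5 → 6

Answer: 6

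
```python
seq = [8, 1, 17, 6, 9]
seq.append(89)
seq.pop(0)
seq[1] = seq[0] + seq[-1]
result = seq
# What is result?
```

Trace:
`seq = [8, 1, 17, 6, 9]` → seq = [8, 1, 17, 6, 9]
`seq.append(89)` → seq = [8, 1, 17, 6, 9, 89]
`seq.pop(0)` → seq = [1, 17, 6, 9, 89]
`seq[1] = seq[0] + seq[-1]` → seq = [1, 90, 6, 9, 89]
`result = seq` → result = [1, 90, 6, 9, 89]
So result = [1, 90, 6, 9, 89]

Answer: [1, 90, 6, 9, 89]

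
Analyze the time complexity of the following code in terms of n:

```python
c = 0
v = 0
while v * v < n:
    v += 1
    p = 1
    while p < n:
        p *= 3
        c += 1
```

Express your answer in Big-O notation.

Each loop level contributes: √n × log n. Multiplying the contributions gives O(√n log n).

Answer: O(√n log n)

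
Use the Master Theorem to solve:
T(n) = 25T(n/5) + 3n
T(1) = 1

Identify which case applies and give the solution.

a=25, b=5, f(n)=3n. log_5(25) = 2. Since c=1 < 2, Case 1 applies: T(n) = Θ(n^log_b(a)) = O(n^2).

Answer: O(n^2) - Case 1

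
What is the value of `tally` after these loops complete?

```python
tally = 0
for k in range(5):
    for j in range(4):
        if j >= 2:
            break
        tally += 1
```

Inner breaks at 2, outer runs 5 times
`tally` takes the values: 0 → 1 → 2 → 3 → 4 → 5 → 6 → 7 → 8 → 9 → 10

Answer: 10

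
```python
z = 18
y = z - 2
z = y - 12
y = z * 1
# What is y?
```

Trace:
`z = 18` → z = 18
`y = z - 2` → y = 16
`z = y - 12` → z = 4
`y = z * 1` → y = 4
So y = 4

Answer: 4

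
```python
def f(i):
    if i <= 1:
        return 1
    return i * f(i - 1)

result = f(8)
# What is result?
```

f(8) = 8 * 7 * 6 * 5 * 4 * 3 * 2 * 1 = 40320

Answer: 40320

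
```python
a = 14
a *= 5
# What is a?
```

Trace:
`a = 14` → a = 14
`a *= 5` → a = 70
So a = 70

Answer: 70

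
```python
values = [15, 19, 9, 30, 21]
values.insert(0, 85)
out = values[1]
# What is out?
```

Trace:
`values = [15, 19, 9, 30, 21]` → values = [15, 19, 9, 30, 21]
`values.insert(0, 85)` → values = [85, 15, 19, 9, 30, 21]
`out = values[1]` → out = 15
So out = 15

Answer: 15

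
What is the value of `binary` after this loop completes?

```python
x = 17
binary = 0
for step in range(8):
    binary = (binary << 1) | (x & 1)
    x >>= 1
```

Reverse lowest 8 bits of 17
`binary` takes the values: 0 → 1 → 2 → 4 → 8 → 17 → 34 → 68 → 136

Answer: 136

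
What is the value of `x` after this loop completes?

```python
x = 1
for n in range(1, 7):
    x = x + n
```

Start at 1, add 1 through 6
`x` takes the values: 1 → 2 → 4 → 7 → 11 → 16 → 22

Answer: 22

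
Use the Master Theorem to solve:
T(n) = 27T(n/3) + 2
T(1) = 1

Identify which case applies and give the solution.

a=27, b=3, f(n)=2. log_3(27) = 3. Since c=0 < 3, Case 1 applies: T(n) = Θ(n^log_b(a)) = O(n^3).

Answer: O(n^3) - Case 1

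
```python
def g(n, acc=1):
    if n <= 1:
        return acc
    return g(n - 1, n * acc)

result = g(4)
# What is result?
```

Accumulator trace (n, acc): (4, 1) -> (3, 4) -> (2, 12) -> (1, 24) -> return 24

Answer: 24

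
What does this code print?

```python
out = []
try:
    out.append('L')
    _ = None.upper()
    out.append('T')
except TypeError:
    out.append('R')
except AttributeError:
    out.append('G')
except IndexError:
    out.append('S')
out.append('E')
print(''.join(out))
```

Execution trace: 'L' (try body) → 'G' (except AttributeError) → 'E' (after the try/except). Output: LGE

Answer: LGE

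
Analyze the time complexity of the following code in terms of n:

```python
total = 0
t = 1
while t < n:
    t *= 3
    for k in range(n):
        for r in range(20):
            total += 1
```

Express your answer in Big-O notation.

Each loop level contributes: log n × n × 1. Multiplying the contributions gives O(n log n).

Answer: O(n log n)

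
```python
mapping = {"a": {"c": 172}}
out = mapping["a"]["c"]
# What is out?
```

Trace:
`mapping = {"a": {"c": 172}}` → mapping = {'a': {'c': 172}}
`out = mapping["a"]["c"]` → out = 172
So out = 172

Answer: 172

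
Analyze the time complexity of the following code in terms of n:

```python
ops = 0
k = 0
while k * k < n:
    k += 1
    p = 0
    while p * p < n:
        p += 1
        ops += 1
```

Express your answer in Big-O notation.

Each loop level contributes: √n × √n. Multiplying the contributions gives O(n).

Answer: O(n)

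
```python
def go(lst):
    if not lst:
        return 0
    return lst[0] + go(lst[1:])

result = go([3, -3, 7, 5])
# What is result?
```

3 + (-3) + 7 + 5 + 0 = 12

Answer: 12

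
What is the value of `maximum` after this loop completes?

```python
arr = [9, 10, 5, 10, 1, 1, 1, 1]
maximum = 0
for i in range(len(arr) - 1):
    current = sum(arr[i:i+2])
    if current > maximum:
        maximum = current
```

Max sum of 2-element window in [9, 10, 5, 10, 1, 1, 1, 1]
`maximum` takes the values: 0 → 19

Answer: 19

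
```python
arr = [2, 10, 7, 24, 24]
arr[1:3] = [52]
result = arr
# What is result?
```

Trace:
`arr = [2, 10, 7, 24, 24]` → arr = [2, 10, 7, 24, 24]
`arr[1:3] = [52]` → arr = [2, 52, 24, 24]
`result = arr` → result = [2, 52, 24, 24]
So result = [2, 52, 24, 24]

Answer: [2, 52, 24, 24]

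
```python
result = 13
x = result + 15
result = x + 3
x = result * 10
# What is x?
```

Trace:
`result = 13` → result = 13
`x = result + 15` → x = 28
`result = x + 3` → result = 31
`x = result * 10` → x = 310
So x = 310

Answer: 310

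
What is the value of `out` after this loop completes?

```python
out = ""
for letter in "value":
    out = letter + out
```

Reverse 'value'
`out` takes the values: "" → "v" → "av" → "lav" → "ulav" → "eulav"

Answer: "eulav"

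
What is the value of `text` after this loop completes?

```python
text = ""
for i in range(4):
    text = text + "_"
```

Repeat '_' 4 times
`text` takes the values: "" → "_" → "__" → "___" → "____"

Answer: "____"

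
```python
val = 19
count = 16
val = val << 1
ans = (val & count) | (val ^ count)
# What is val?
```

Trace:
`val = 19` → val = 19
`count = 16` → count = 16
`val = val << 1` → val = 38
`ans = (val & count) | (val ^ count)` → ans = 54
So val = 38

Answer: 38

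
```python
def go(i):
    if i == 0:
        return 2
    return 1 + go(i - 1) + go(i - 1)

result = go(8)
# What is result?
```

go(i) = 1 + 2·go(i-1), go(0)=2. Closed form: (2+1)·2^8 - 1 = 767.

Answer: 767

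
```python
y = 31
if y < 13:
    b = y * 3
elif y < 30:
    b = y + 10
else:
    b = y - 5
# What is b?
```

Trace:
`y = 31` → y = 31
`if y < 13: ...` → y < 13 is False, y < 30 is False, take else branch → b = 26
So b = 26

Answer: 26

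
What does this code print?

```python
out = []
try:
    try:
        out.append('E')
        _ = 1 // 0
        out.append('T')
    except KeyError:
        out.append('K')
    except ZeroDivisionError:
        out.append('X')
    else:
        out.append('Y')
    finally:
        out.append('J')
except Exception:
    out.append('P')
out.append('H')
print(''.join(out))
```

Execution trace: 'E' (inner try body) → 'X' (inner except ZeroDivisionError) → 'J' (inner finally) → 'H' (after the try/except). Output: EXJH

Answer: EXJH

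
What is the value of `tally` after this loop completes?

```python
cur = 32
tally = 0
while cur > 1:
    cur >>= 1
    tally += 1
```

Count right shifts until 1
`tally` takes the values: 0 → 1 → 2 → 3 → 4 → 5

Answer: 5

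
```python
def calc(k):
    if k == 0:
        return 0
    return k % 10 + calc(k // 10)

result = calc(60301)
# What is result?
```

Sum of digits of 60301: 1 + 0 + 3 + 0 + 6 = 10

Answer: 10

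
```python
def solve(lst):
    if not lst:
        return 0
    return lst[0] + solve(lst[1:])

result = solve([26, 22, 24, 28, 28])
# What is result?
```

26 + 22 + 24 + 28 + 28 + 0 = 128

Answer: 128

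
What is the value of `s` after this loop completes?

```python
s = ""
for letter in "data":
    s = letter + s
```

Reverse 'data'
`s` takes the values: "" → "d" → "ad" → "tad" → "atad"

Answer: "atad"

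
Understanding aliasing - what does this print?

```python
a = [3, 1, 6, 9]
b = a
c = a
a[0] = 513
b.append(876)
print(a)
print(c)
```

Key concept: multiple aliases.
Step by step:
`a = [3, 1, 6, 9]` → a = [3, 1, 6, 9]
`b = a` → b = [3, 1, 6, 9] (same object as a)
`c = a` → c = [3, 1, 6, 9] (same object as a, b)
`a[0] = 513` → a = [513, 1, 6, 9] (same object as b, c); b = [513, 1, 6, 9] (same object as a, c); c = [513, 1, 6, 9] (same object as a, b)
`b.append(876)` → a = [513, 1, 6, 9, 876] (same object as b, c); b = [513, 1, 6, 9, 876] (same object as a, c); c = [513, 1, 6, 9, 876] (same object as a, b)
`print(a)` → prints [513, 1, 6, 9, 876]
`print(c)` → prints [513, 1, 6, 9, 876]

Answer:
[513, 1, 6, 9, 876]
[513, 1, 6, 9, 876]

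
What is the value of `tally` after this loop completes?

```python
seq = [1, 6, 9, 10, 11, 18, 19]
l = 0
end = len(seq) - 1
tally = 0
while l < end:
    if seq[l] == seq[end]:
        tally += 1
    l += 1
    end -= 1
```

Count matching pairs from ends
`tally` takes the values: 0

Answer: 0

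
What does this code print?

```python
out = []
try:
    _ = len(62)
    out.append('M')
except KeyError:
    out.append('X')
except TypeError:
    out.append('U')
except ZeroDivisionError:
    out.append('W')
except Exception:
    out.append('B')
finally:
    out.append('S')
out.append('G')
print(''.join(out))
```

Execution trace: 'U' (except TypeError) → 'S' (finally) → 'G' (after the try/except). Output: USG

Answer: USG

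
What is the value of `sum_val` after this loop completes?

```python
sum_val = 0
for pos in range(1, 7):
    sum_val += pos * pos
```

Sum of squares 1² to 6² = 91
`sum_val` takes the values: 0 → 1 → 5 → 14 → 30 → 55 → 91

Answer: 91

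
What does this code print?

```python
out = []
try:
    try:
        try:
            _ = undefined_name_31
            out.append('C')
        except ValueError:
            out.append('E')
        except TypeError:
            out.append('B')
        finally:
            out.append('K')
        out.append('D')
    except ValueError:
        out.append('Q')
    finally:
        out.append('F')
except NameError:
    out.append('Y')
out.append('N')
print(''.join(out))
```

Execution trace: 'K' (inner finally) → 'F' (finally) → 'Y' (outer except NameError) → 'N' (after the try/except). Output: KFYN

Answer: KFYN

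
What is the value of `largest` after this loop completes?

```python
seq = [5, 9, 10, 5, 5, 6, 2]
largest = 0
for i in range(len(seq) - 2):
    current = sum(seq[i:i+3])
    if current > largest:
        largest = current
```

Max sum of 3-element window in [5, 9, 10, 5, 5, 6, 2]
`largest` takes the values: 0 → 24

Answer: 24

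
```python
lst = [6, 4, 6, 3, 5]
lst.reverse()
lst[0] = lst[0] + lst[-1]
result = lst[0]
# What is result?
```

Trace:
`lst = [6, 4, 6, 3, 5]` → lst = [6, 4, 6, 3, 5]
`lst.reverse()` → lst = [5, 3, 6, 4, 6]
`lst[0] = lst[0] + lst[-1]` → lst = [11, 3, 6, 4, 6]
`result = lst[0]` → result = 11
So result = 11

Answer: 11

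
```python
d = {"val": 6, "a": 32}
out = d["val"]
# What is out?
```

Trace:
`d = {"val": 6, "a": 32}` → d = {'val': 6, 'a': 32}
`out = d["val"]` → out = 6
So out = 6

Answer: 6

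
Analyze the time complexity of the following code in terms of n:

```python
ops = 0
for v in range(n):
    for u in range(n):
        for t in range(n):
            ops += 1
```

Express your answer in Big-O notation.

Each loop level contributes: n × n × n. Multiplying the contributions gives O(n^3).

Answer: O(n^3)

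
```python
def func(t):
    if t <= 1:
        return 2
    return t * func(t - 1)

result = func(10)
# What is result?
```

func(10) = 10 * 9 * 8 * 7 * 6 * 5 * 4 * 3 * 2 * 2 = 7257600

Answer: 7257600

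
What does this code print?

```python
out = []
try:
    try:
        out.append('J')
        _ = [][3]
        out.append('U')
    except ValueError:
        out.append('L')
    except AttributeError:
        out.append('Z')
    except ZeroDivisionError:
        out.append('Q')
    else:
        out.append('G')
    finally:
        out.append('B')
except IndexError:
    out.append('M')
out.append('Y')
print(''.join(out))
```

Execution trace: 'J' (try body) → 'B' (finally) → 'M' (outer except IndexError) → 'Y' (after the try/except). Output: JBMY

Answer: JBMY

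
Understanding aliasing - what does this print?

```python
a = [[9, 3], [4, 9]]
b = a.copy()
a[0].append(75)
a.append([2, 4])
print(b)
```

Key concept: shallow copy with nested lists.
Step by step:
`a = [[9, 3], [4, 9]]` → a = [[9, 3], [4, 9]]
`b = a.copy()` → b = [[9, 3], [4, 9]]
`a[0].append(75)` → a = [[9, 3, 75], [4, 9]]; b = [[9, 3, 75], [4, 9]]
`a.append([2, 4])` → a = [[9, 3, 75], [4, 9], [2, 4]]
`print(b)` → prints [[9, 3, 75], [4, 9]]

Answer: [[9, 3, 75], [4, 9]]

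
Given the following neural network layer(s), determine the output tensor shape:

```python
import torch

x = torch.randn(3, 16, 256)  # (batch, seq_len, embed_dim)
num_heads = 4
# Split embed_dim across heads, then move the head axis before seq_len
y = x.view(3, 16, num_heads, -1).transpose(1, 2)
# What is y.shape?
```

Input: (3, 16, 256) -> head_dim = 256 // 4 = 64; after view: (3, 16, 4, 64) -> after transpose(1, 2): (3, 4, 16, 64) -> Output: (3, 4, 16, 64)

Answer: (3, 4, 16, 64)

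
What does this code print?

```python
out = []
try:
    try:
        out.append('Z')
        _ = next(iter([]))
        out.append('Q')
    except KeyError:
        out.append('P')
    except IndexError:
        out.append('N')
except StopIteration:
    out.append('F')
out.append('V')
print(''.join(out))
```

Execution trace: 'Z' (try body) → 'F' (outer except StopIteration) → 'V' (after the try/except). Output: ZFV

Answer: ZFV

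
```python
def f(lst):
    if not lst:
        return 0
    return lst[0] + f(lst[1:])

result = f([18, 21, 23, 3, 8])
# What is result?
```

18 + 21 + 23 + 3 + 8 + 0 = 73

Answer: 73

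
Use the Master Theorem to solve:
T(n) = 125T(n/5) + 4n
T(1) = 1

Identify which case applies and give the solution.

a=125, b=5, f(n)=4n. log_5(125) = 3. Since c=1 < 3, Case 1 applies: T(n) = Θ(n^log_b(a)) = O(n^3).

Answer: O(n^3) - Case 1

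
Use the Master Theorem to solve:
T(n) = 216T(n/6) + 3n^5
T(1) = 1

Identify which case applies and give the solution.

a=216, b=6, f(n)=3n^5. log_6(216) = 3. Since c=5 > 3 and the regularity condition holds (216(n/6)^5 = (216/6^5)n^5 with 216/6^5 < 1), Case 3 applies: T(n) = Θ(f(n)) = O(n^5).

Answer: O(n^5) - Case 3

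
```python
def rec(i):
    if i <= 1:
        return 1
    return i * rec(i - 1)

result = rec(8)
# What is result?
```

rec(8) = 8 * 7 * 6 * 5 * 4 * 3 * 2 * 1 = 40320

Answer: 40320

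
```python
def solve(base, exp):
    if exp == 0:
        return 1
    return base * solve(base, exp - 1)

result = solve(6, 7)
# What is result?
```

solve(6, 7) = 6 * 6 * 6 * 6 * 6 * 6 * 6 = 279936

Answer: 279936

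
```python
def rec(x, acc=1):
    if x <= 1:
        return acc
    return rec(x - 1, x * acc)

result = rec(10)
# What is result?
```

Accumulator trace (n, acc): (10, 1) -> (9, 10) -> (8, 90) -> (7, 720) -> (6, 5040) -> (5, 30240) -> (4, 151200) -> (3, 604800) -> (2, 1814400) -> (1, 3628800) -> return 3628800

Answer: 3628800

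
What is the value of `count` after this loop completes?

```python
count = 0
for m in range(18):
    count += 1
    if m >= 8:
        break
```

Loop breaks when m reaches 8, count is 9
`count` takes the values: 0 → 1 → 2 → 3 → 4 → 5 → 6 → 7 → 8 → 9

Answer: 9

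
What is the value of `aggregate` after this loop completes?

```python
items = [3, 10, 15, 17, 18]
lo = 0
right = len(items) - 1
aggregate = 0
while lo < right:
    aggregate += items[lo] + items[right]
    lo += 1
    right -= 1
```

Sum of pairs from ends
`aggregate` takes the values: 0 → 21 → 48

Answer: 48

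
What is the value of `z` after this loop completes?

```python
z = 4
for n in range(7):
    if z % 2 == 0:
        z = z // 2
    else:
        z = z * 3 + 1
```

Collatz-style transformation from 4
`z` takes the values: 4 → 2 → 1 → 4 → 2 → 1 → 4 → 2

Answer: 2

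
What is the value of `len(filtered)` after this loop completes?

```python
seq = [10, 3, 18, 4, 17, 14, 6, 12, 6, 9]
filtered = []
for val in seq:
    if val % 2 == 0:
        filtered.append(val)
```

Count even numbers in [10, 3, 18, 4, 17, 14, 6, 12, 6, 9]
`filtered` takes the values: [] → [10] → [10, 18] → [10, 18, 4] → [10, 18, 4, 14] → [10, 18, 4, 14, 6] → [10, 18, 4, 14, 6, 12] → [10, 18, 4, 14, 6, 12, 6]
So `len(filtered)` = 7

Answer: 7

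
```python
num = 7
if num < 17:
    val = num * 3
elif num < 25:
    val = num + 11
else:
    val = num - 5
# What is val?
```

Trace:
`num = 7` → num = 7
`if num < 17: ...` → num < 17 is True → val = 21
So val = 21

Answer: 21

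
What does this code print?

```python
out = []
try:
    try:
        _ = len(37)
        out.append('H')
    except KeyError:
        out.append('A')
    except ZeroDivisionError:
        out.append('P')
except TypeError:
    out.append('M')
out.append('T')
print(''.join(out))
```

Execution trace: 'M' (outer except TypeError) → 'T' (after the try/except). Output: MT

Answer: MT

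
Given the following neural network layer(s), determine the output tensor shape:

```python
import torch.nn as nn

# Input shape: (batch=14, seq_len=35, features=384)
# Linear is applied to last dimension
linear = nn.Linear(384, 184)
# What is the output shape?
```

Input: (14, 35, 384) -> Output: (14, 35, 184)

Answer: (14, 35, 184)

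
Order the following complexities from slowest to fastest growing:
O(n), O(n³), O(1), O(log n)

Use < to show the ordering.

Ordered by growth rate: O(1) < O(log n) < O(n) < O(n³)

Answer: O(1) < O(log n) < O(n) < O(n³)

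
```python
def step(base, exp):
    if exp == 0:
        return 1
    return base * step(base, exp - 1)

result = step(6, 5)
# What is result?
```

step(6, 5) = 6 * 6 * 6 * 6 * 6 = 7776

Answer: 7776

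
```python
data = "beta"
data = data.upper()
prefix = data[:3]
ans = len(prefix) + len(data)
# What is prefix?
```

Trace:
`data = "beta"` → data = 'beta'
`data = data.upper()` → data = 'BETA'
`prefix = data[:3]` → prefix = 'BET'
`ans = len(prefix) + len(data)` → ans = 7
So prefix = 'BET'

Answer: 'BET'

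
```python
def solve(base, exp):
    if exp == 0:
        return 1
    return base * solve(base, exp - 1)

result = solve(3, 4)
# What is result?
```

solve(3, 4) = 3 * 3 * 3 * 3 = 81

Answer: 81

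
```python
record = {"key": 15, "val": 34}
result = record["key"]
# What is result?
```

Trace:
`record = {"key": 15, "val": 34}` → record = {'key': 15, 'val': 34}
`result = record["key"]` → result = 15
So result = 15

Answer: 15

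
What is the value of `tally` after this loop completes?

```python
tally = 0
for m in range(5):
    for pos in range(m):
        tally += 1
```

Triangle number: 0+1+2+...+4
`tally` takes the values: 0 → 1 → 2 → 3 → 4 → 5 → 6 → 7 → 8 → 9 → 10

Answer: 10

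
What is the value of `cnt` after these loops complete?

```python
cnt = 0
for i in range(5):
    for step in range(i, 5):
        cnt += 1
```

Upper triangle: 5 + 4 + ... + 1
`cnt` takes the values: 0 → 1 → 2 → 3 → 4 → 5 → 6 → 7 → 8 → 9 → 10 → 11 → 12 → 13 → 14 → 15

Answer: 15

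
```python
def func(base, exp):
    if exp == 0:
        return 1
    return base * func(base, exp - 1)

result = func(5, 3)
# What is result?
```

func(5, 3) = 5 * 5 * 5 = 125

Answer: 125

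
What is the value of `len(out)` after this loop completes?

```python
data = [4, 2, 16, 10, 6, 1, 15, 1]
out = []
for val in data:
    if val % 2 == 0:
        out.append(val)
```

Count even numbers in [4, 2, 16, 10, 6, 1, 15, 1]
`out` takes the values: [] → [4] → [4, 2] → [4, 2, 16] → [4, 2, 16, 10] → [4, 2, 16, 10, 6]
So `len(out)` = 5

Answer: 5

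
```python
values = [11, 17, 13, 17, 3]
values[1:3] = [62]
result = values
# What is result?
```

Trace:
`values = [11, 17, 13, 17, 3]` → values = [11, 17, 13, 17, 3]
`values[1:3] = [62]` → values = [11, 62, 17, 3]
`result = values` → result = [11, 62, 17, 3]
So result = [11, 62, 17, 3]

Answer: [11, 62, 17, 3]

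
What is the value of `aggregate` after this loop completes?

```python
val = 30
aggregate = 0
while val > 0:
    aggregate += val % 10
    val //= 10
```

Sum digits of 30
`aggregate` takes the values: 0 → 3

Answer: 3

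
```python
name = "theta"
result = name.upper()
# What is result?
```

Trace:
`name = "theta"` → name = 'theta'
`result = name.upper()` → result = 'THETA'
So result = 'THETA'

Answer: 'THETA'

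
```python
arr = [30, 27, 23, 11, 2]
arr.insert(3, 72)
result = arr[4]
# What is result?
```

Trace:
`arr = [30, 27, 23, 11, 2]` → arr = [30, 27, 23, 11, 2]
`arr.insert(3, 72)` → arr = [30, 27, 23, 72, 11, 2]
`result = arr[4]` → result = 11
So result = 11

Answer: 11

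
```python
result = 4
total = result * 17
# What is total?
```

Trace:
`result = 4` → result = 4
`total = result * 17` → total = 68
So total = 68

Answer: 68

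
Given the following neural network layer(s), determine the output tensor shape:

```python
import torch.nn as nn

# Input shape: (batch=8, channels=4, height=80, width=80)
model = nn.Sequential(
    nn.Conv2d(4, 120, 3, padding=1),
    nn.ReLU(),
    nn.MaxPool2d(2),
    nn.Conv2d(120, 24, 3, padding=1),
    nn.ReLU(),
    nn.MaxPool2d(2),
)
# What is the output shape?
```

Input: (8, 4, 80, 80) -> after first Conv2d: (8, 120, 80, 80) -> after first MaxPool2d: (8, 120, 40, 40) -> after second Conv2d: (8, 24, 40, 40) -> Output: (8, 24, 20, 20)

Answer: (8, 24, 20, 20)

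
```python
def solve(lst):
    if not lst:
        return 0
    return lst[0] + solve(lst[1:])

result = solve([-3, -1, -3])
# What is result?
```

(-3) + (-1) + (-3) + 0 = -7

Answer: -7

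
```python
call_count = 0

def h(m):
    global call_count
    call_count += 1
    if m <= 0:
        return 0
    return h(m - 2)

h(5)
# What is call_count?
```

Linear recursion stepping by 2: 4 calls from m=5 down to ≤0.

Answer: 4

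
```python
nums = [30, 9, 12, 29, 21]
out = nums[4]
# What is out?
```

Trace:
`nums = [30, 9, 12, 29, 21]` → nums = [30, 9, 12, 29, 21]
`out = nums[4]` → out = 21
So out = 21

Answer: 21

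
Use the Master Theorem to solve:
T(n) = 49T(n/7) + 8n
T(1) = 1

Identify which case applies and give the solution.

a=49, b=7, f(n)=8n. log_7(49) = 2. Since c=1 < 2, Case 1 applies: T(n) = Θ(n^log_b(a)) = O(n^2).

Answer: O(n^2) - Case 1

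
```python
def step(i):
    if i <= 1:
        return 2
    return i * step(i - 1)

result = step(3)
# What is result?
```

step(3) = 3 * 2 * 2 = 12

Answer: 12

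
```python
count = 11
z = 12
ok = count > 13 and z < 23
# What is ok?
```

Trace:
`count = 11` → count = 11
`z = 12` → z = 12
`ok = count > 13 and z < 23` → ok = False
So ok = False

Answer: False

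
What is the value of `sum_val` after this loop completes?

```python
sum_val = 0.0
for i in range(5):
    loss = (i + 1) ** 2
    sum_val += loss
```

Sum of squared losses 1² + 2² + ... + 5²
`sum_val` takes the values: 0.0 → 1.0 → 5.0 → 14.0 → 30.0 → 55.0

Answer: 55.0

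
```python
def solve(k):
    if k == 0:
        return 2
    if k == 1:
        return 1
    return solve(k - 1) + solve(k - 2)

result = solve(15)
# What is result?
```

Build up from base cases: solve(0)=2, solve(1)=1, solve(2)=3, solve(3)=4, solve(4)=7, solve(5)=11, solve(6)=18, ..., solve(15)=1364

Answer: 1364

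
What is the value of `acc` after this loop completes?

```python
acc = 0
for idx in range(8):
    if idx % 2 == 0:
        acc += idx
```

Sum of even numbers 0 to 7
`acc` takes the values: 0 → 2 → 6 → 12

Answer: 12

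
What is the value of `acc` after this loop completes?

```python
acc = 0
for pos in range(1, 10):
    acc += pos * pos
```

Sum of squares 1² to 9² = 285
`acc` takes the values: 0 → 1 → 5 → 14 → 30 → 55 → 91 → 140 → 204 → 285

Answer: 285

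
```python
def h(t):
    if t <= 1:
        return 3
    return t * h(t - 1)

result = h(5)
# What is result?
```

h(5) = 5 * 4 * 3 * 2 * 3 = 360

Answer: 360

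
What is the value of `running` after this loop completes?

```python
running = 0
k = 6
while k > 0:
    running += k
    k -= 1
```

Sum 6 down to 1
`running` takes the values: 0 → 6 → 11 → 15 → 18 → 20 → 21

Answer: 21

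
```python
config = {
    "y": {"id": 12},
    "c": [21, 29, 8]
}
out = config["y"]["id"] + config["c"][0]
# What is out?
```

Trace:
`config = { ...` → config = {'y': {'id': 12}, 'c': [21, 29, 8]}
`out = config["y"]["id"] + config["c"][0]` → out = 33
So out = 33

Answer: 33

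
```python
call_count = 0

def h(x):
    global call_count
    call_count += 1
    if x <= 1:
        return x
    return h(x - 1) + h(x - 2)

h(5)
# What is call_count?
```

Calls(x) = 1 + Calls(x-1) + Calls(x-2); Calls(0)=Calls(1)=1. For x=5 this gives 15.

Answer: 15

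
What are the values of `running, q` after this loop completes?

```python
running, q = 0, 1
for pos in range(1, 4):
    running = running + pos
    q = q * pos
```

Sum and factorial of 1 to 3
`running, q` takes the values: (0, 1) → (1, 1) → (3, 1) → (3, 2) → (6, 2) → (6, 6)

Answer: 6, 6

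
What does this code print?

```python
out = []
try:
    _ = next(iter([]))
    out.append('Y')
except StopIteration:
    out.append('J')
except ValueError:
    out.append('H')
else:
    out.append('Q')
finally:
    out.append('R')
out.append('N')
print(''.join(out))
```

Execution trace: 'J' (except StopIteration) → 'R' (finally) → 'N' (after the try/except). Output: JRN

Answer: JRN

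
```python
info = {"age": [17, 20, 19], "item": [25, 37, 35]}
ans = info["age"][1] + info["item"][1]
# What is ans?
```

Trace:
`info = {"age": [17, 20, 19], "item": [25, 37, 35]}` → info = {'age': [17, 20, 19], 'item': [25, 37, 35]}
`ans = info["age"][1] + info["item"][1]` → ans = 57
So ans = 57

Answer: 57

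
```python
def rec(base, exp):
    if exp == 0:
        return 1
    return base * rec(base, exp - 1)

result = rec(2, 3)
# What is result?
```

rec(2, 3) = 2 * 2 * 2 = 8

Answer: 8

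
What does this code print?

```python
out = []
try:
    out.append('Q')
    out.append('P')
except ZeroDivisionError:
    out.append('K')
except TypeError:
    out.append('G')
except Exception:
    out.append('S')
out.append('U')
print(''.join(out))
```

Execution trace: 'Q' (try body) → 'P' (try body, no exception) → 'U' (after the try/except). Output: QPU

Answer: QPU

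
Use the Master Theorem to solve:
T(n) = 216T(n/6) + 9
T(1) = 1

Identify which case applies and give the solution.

a=216, b=6, f(n)=9. log_6(216) = 3. Since c=0 < 3, Case 1 applies: T(n) = Θ(n^log_b(a)) = O(n^3).

Answer: O(n^3) - Case 1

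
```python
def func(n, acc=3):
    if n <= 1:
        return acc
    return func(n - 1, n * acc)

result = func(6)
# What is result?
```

Accumulator trace (n, acc): (6, 3) -> (5, 18) -> (4, 90) -> (3, 360) -> (2, 1080) -> (1, 2160) -> return 2160

Answer: 2160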